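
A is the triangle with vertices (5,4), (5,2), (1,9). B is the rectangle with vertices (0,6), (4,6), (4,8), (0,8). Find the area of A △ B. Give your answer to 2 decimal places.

10.17

|A| = 4, |B| = 8, |A∩B| = 0.9143.
|A △ B| = |A| + |B| − 2·|A∩B| = 4 + 8 − 1.8286 = 10.17.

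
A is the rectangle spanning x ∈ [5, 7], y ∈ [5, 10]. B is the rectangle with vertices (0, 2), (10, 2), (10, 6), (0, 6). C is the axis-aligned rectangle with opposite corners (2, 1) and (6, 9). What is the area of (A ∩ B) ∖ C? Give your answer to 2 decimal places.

|A ∩ B| = 2.
|(A ∩ B) ∩ C| = 1.
|(A ∩ B) ∖ C| = 2 − 1 = 1.00.

1.00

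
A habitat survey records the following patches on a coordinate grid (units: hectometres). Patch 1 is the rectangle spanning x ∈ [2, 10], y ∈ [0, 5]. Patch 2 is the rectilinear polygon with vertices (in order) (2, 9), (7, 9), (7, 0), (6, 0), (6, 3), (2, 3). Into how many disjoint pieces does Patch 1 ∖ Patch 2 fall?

Patch 1 ∖ Patch 2 splits into 2 disjoint pieces (area 15, area 12).

2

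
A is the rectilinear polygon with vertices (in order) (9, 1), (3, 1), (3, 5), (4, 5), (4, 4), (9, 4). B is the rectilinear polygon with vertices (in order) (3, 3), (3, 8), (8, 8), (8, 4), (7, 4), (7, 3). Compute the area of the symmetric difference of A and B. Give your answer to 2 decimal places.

|A| = 19, |B| = 24, |A∩B| = 5.
|A △ B| = |A| + |B| − 2·|A∩B| = 19 + 24 − 10 = 33.00.

33.00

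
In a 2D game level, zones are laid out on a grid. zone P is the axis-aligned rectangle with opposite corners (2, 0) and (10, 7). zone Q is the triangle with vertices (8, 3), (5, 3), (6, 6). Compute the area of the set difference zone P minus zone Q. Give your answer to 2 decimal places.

51.50

|zone P| = 56, |zone P∩zone Q| = 4.5.
|zone P ∖ zone Q| = |zone P| − |zone P∩zone Q| = 56 − 4.5 = 51.50.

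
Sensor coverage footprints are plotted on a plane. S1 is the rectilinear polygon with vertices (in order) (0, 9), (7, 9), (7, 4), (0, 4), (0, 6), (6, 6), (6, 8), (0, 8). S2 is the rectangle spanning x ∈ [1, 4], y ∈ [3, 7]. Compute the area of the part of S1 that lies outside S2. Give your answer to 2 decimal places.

|S1| = 23, |S1∩S2| = 6.
|S1 ∖ S2| = |S1| − |S1∩S2| = 23 − 6 = 17.00.

17.00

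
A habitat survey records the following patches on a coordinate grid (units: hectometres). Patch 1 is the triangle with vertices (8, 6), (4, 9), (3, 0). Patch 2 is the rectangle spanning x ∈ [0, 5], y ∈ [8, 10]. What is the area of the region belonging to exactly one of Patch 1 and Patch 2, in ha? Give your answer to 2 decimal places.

28.14

|Patch 1| = 19.5, |Patch 2| = 10, |Patch 1∩Patch 2| = 0.6806.
|Patch 1 △ Patch 2| = |Patch 1| + |Patch 2| − 2·|Patch 1∩Patch 2| = 19.5 + 10 − 1.3611 = 28.14.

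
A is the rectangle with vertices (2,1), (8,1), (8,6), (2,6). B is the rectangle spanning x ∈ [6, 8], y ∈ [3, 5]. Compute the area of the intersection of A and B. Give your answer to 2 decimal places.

|A∩B|: x∈[6,8], y∈[3,5] → 2·2 = 4.

4.00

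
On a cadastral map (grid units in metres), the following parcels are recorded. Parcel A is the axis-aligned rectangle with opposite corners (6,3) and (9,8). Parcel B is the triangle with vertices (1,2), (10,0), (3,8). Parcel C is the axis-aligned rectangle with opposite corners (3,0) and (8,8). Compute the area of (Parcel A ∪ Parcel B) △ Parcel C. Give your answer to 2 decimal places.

|Parcel A ∪ Parcel B| = 42.9196.
|(Parcel A ∪ Parcel B) ∩ Parcel C| = 29.6339.
|(Parcel A ∪ Parcel B) △ Parcel C| = 42.9196 + 40 − 59.2679 = 23.65.

23.65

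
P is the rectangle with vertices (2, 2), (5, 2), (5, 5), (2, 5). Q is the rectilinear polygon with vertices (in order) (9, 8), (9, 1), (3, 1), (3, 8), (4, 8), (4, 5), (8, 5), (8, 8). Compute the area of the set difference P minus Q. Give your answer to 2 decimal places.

3.00

|P| = 9, |P∩Q| = 6.
|P ∖ Q| = |P| − |P∩Q| = 9 − 6 = 3.00.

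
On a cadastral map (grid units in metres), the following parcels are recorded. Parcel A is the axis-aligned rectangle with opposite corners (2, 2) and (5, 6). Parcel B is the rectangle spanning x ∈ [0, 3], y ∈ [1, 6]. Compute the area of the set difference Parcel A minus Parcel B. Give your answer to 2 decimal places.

|Parcel A∩Parcel B|: x∈[2,3], y∈[2,6] → 1·4 = 4.
|Parcel A| = 12.
|Parcel A ∖ Parcel B| = |Parcel A| − |Parcel A∩Parcel B| = 12 − 4 = 8.00.

8.00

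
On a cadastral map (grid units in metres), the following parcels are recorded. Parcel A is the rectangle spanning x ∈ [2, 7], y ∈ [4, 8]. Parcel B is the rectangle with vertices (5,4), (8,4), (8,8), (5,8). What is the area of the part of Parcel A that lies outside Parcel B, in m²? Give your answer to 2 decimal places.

12.00

|Parcel A∩Parcel B|: x∈[5,7], y∈[4,8] → 2·4 = 8.
|Parcel A| = 20.
|Parcel A ∖ Parcel B| = |Parcel A| − |Parcel A∩Parcel B| = 20 − 8 = 12.00.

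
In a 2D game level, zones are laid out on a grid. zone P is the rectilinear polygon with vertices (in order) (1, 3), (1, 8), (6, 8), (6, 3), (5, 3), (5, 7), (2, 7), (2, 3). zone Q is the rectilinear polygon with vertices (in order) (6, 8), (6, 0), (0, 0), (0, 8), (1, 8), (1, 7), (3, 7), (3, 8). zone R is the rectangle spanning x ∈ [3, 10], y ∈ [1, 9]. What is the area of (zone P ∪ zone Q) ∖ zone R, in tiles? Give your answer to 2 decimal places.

27.00

|zone P ∪ zone Q| = 48.
|(zone P ∪ zone Q) ∩ zone R| = 21.
|(zone P ∪ zone Q) ∖ zone R| = 48 − 21 = 27.00.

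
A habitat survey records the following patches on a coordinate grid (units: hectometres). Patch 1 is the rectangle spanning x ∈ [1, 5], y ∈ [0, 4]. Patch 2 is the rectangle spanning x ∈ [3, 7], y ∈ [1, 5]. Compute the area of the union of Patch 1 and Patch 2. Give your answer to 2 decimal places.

By inclusion–exclusion:
Individual areas: |Patch 1| = 16, |Patch 2| = 16.
|Patch 1∩Patch 2|: x∈[3,5], y∈[1,4] → 2·3 = 6.
|Patch 1 ∪ Patch 2| = 32 − 6 = 26.00.

26.00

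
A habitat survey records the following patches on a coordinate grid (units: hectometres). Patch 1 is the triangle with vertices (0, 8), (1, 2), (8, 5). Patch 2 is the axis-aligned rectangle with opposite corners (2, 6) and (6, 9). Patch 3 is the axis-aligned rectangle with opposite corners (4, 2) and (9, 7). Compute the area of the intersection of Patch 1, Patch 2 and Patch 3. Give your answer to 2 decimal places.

0.33

The intersection is the polygon with vertices (4,6), (4,6.5), (5.333,6).
By the shoelace formula its area is 0.33.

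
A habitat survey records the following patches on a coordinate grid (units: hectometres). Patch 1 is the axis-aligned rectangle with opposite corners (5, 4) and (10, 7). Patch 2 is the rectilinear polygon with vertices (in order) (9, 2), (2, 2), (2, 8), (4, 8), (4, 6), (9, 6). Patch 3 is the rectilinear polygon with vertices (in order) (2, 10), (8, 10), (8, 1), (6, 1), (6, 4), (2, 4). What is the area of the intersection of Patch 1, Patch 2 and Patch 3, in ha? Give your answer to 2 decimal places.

The intersection is the polygon with vertices (5,6), (8,6), (8,4), (6,4), (5,4).
By the shoelace formula its area is 6.00.

6.00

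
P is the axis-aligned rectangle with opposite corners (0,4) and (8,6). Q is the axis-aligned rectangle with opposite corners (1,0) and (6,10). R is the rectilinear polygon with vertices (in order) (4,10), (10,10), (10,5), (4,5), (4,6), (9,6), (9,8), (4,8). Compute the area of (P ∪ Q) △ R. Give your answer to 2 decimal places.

60.00

|P ∪ Q| = 56.
|(P ∪ Q) ∩ R| = 8.
|(P ∪ Q) △ R| = 56 + 20 − 16 = 60.00.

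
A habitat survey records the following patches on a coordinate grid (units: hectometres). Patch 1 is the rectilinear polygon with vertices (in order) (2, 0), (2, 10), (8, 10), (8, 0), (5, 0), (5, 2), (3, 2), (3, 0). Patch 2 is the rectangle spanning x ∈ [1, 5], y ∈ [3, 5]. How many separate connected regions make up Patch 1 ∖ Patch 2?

1

Patch 1 ∖ Patch 2 is a single connected region.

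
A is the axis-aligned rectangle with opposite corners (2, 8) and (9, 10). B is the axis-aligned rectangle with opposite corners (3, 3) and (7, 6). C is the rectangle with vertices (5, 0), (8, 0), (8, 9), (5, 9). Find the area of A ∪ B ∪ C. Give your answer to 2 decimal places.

By inclusion–exclusion:
Individual areas: |A| = 14, |B| = 12, |C| = 27.
|A∩B| = 0 (no overlap).
|A∩C|: x∈[5,8], y∈[8,9] → 3·1 = 3.
|B∩C|: x∈[5,7], y∈[3,6] → 2·3 = 6.
|A∩B∩C| = 0.
|A ∪ B ∪ C| = 53 − 9 + 0 = 44.00.

44.00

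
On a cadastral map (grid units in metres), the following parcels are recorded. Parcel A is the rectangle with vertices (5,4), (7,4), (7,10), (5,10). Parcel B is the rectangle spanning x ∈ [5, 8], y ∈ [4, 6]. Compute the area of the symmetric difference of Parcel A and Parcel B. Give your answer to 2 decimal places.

|Parcel A∩Parcel B|: x∈[5,7], y∈[4,6] → 2·2 = 4.
|Parcel A △ Parcel B| = |Parcel A| + |Parcel B| − 2·|Parcel A∩Parcel B| = 12 + 6 − 8 = 10.00.

10.00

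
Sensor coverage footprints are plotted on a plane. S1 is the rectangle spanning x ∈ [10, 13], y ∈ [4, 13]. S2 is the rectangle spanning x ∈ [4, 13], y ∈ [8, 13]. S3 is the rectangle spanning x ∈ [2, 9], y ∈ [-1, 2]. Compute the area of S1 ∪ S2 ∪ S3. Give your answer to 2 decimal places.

By inclusion–exclusion:
Individual areas: |S1| = 27, |S2| = 45, |S3| = 21.
|S1∩S2|: x∈[10,13], y∈[8,13] → 3·5 = 15.
|S1∩S3| = 0 (no overlap).
|S2∩S3| = 0 (no overlap).
|S1∩S2∩S3| = 0.
|S1 ∪ S2 ∪ S3| = 93 − 15 + 0 = 78.00.

78.00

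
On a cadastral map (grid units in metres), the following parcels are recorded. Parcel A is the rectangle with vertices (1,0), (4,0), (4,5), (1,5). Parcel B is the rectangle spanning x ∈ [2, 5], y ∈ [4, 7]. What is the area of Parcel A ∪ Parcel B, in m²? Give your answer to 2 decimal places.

22.00

By inclusion–exclusion:
Individual areas: |Parcel A| = 15, |Parcel B| = 9.
|Parcel A∩Parcel B|: x∈[2,4], y∈[4,5] → 2·1 = 2.
|Parcel A ∪ Parcel B| = 24 − 2 = 22.00.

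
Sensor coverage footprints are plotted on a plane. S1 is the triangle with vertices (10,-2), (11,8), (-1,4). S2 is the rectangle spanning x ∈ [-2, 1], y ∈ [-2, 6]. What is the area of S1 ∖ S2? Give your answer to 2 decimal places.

|S1| = 58, |S1∩S2| = 1.7576.
|S1 ∖ S2| = |S1| − |S1∩S2| = 58 − 1.7576 = 56.24.

56.24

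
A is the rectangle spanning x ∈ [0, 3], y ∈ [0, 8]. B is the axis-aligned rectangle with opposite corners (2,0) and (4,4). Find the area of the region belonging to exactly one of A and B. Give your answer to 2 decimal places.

|A∩B|: x∈[2,3], y∈[0,4] → 1·4 = 4.
|A △ B| = |A| + |B| − 2·|A∩B| = 24 + 8 − 8 = 24.00.

24.00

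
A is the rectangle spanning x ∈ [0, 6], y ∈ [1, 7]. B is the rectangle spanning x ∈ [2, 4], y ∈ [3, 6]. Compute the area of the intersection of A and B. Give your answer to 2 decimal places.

6.00

|A∩B|: x∈[2,4], y∈[3,6] → 2·3 = 6.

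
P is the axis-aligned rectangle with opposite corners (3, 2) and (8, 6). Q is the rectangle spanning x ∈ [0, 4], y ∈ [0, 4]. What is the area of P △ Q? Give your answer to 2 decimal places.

32.00

|P∩Q|: x∈[3,4], y∈[2,4] → 1·2 = 2.
|P △ Q| = |P| + |Q| − 2·|P∩Q| = 20 + 16 − 4 = 32.00.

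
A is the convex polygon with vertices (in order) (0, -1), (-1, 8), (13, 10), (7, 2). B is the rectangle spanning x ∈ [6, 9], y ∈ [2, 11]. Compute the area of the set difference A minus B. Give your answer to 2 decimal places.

|A| = 83, |A∩B| = 18.9762.
|A ∖ B| = |A| − |A∩B| = 83 − 18.9762 = 64.02.

64.02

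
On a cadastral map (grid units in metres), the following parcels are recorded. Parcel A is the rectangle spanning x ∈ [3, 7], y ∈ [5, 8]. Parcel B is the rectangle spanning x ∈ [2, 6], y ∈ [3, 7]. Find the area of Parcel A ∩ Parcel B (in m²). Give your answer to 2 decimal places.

|Parcel A∩Parcel B|: x∈[3,6], y∈[5,7] → 3·2 = 6.

6.00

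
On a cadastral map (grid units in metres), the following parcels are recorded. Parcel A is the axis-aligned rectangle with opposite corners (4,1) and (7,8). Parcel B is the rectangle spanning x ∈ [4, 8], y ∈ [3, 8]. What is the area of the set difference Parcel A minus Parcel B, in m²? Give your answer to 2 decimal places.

6.00

|Parcel A∩Parcel B|: x∈[4,7], y∈[3,8] → 3·5 = 15.
|Parcel A| = 21.
|Parcel A ∖ Parcel B| = |Parcel A| − |Parcel A∩Parcel B| = 21 − 15 = 6.00.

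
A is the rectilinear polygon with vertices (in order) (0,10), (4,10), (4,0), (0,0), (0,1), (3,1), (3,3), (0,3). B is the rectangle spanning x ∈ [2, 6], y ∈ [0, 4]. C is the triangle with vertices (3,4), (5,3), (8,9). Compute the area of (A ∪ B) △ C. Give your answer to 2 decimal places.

48.00

|A ∪ B| = 44.
|(A ∪ B) ∩ C| = 1.75.
|(A ∪ B) △ C| = 44 + 7.5 − 3.5 = 48.00.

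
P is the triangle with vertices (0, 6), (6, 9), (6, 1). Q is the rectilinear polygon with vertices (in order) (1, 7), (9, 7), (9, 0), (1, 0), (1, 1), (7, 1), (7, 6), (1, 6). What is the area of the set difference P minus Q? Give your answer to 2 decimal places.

|P| = 24, |P∩Q| = 4.75.
|P ∖ Q| = |P| − |P∩Q| = 24 − 4.75 = 19.25.

19.25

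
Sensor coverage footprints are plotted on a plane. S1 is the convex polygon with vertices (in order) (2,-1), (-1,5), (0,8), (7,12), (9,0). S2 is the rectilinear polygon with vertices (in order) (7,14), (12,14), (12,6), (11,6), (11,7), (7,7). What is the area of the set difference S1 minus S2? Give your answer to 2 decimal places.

83.92

|S1| = 86, |S1∩S2| = 2.0833.
|S1 ∖ S2| = |S1| − |S1∩S2| = 86 − 2.0833 = 83.92.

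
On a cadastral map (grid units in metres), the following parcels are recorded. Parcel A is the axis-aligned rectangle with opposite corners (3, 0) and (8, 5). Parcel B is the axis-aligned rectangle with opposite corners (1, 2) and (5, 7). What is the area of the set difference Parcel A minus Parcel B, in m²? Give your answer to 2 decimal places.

19.00

|Parcel A∩Parcel B|: x∈[3,5], y∈[2,5] → 2·3 = 6.
|Parcel A| = 25.
|Parcel A ∖ Parcel B| = |Parcel A| − |Parcel A∩Parcel B| = 25 − 6 = 19.00.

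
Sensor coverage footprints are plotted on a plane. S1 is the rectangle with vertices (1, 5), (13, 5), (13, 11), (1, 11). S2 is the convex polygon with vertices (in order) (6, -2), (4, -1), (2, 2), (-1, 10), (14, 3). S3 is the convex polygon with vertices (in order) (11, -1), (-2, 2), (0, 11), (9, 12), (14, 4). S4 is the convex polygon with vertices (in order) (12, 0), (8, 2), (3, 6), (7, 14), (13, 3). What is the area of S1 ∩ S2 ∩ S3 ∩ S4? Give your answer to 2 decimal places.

8.97

The intersection is the polygon with vertices (9.714,5), (4.25,5), (3,6), (3.865,7.73).
By the shoelace formula its area is 8.97.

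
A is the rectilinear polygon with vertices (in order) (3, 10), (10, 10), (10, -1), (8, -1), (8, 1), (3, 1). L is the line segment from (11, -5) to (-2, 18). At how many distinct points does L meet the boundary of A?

4

The segment meets the boundary at (3,9.154), (7.609,1), (8,0.308), (8.739,-1).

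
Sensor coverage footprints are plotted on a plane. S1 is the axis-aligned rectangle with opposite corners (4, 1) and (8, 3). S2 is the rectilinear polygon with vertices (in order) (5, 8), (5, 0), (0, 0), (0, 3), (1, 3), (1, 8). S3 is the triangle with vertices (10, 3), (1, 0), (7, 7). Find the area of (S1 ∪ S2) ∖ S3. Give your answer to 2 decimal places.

|S1 ∪ S2| = 41.
|(S1 ∪ S2) ∩ S3| = 10.1667.
|(S1 ∪ S2) ∖ S3| = 41 − 10.1667 = 30.83.

30.83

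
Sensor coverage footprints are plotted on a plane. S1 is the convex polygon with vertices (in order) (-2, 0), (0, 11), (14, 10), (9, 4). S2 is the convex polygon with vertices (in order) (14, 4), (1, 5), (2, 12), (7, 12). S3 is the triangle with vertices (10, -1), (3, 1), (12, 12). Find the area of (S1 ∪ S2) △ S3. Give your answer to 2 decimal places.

116.79

|S1 ∪ S2| = 115.163.
|(S1 ∪ S2) ∩ S3| = 22.9347.
|(S1 ∪ S2) △ S3| = 115.163 + 47.5 − 45.8695 = 116.79.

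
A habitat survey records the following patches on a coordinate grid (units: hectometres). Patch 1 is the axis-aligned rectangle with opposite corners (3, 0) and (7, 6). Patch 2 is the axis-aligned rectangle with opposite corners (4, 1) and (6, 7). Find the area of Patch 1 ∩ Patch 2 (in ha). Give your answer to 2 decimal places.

|Patch 1∩Patch 2|: x∈[4,6], y∈[1,6] → 2·5 = 10.

10.00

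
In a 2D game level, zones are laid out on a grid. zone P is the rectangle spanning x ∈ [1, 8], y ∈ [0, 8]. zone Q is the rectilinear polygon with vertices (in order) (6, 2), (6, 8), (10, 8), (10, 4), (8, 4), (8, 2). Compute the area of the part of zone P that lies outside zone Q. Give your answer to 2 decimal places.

|zone P| = 56, |zone P∩zone Q| = 12.
|zone P ∖ zone Q| = |zone P| − |zone P∩zone Q| = 56 − 12 = 44.00.

44.00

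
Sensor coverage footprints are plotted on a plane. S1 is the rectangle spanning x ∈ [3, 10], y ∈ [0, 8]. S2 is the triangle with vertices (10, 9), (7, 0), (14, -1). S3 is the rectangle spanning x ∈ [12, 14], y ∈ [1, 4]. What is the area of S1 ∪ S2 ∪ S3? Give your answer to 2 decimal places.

79.87

By inclusion–exclusion:
Individual areas: |S1| = 56, |S2| = 33, |S3| = 6.
|S1∩S2| = 13.3333.
|S1∩S3| = 0 (no overlap).
|S2∩S3| = 1.8.
|S1∩S2∩S3| = 0.
|S1 ∪ S2 ∪ S3| = 95 − 15.1333 + 0 = 79.87.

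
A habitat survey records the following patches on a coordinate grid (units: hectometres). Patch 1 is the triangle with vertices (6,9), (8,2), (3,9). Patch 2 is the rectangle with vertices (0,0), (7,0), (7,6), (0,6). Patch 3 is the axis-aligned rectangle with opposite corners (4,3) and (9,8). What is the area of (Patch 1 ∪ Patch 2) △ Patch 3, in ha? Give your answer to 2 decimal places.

46.99

|Patch 1 ∪ Patch 2| = 50.1214.
|(Patch 1 ∪ Patch 2) ∩ Patch 3| = 14.0643.
|(Patch 1 ∪ Patch 2) △ Patch 3| = 50.1214 + 25 − 28.1286 = 46.99.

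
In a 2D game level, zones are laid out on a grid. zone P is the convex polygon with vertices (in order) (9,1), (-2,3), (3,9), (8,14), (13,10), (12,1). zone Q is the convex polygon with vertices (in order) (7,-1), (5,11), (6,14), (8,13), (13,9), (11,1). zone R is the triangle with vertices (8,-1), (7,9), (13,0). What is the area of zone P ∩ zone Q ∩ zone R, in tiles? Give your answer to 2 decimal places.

17.03

The intersection is the polygon with vertices (11,1), (9,1), (7.778,1.222), (7,9), (11.364,2.454).
By the shoelace formula its area is 17.03.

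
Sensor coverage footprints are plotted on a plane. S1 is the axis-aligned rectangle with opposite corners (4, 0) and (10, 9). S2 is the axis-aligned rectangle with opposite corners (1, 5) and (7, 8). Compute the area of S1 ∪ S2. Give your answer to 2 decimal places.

63.00

By inclusion–exclusion:
Individual areas: |S1| = 54, |S2| = 18.
|S1∩S2|: x∈[4,7], y∈[5,8] → 3·3 = 9.
|S1 ∪ S2| = 72 − 9 = 63.00.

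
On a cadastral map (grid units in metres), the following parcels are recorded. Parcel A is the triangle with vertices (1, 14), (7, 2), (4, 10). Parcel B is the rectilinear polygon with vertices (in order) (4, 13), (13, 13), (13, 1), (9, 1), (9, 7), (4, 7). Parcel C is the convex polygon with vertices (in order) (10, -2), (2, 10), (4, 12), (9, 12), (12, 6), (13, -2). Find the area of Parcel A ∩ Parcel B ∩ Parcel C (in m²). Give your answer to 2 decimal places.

1.44

The intersection is the polygon with vertices (4,10), (5.125,7), (4.5,7), (4,8).
By the shoelace formula its area is 1.44.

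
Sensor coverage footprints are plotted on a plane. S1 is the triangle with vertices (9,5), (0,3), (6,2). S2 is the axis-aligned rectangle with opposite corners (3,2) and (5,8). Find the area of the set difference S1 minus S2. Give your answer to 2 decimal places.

7.39

|S1| = 10.5, |S1∩S2| = 3.1111.
|S1 ∖ S2| = |S1| − |S1∩S2| = 10.5 − 3.1111 = 7.39.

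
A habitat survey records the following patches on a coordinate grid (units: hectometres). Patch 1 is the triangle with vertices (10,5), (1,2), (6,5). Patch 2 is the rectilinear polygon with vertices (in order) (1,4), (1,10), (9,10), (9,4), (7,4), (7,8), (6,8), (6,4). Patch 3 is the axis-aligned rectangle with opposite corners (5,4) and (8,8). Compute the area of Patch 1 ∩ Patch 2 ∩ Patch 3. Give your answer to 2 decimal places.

1.53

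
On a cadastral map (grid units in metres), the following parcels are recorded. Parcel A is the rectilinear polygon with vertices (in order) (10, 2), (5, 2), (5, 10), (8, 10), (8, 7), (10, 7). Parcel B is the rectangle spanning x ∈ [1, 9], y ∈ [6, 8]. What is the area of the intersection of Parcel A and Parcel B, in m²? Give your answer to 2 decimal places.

The intersection is the polygon with vertices (5,8), (8,8), (8,7), (9,7), (9,6), (5,6).
By the shoelace formula its area is 7.00.

7.00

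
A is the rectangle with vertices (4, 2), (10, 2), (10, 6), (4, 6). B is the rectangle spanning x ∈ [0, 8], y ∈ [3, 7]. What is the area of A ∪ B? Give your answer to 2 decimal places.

By inclusion–exclusion:
Individual areas: |A| = 24, |B| = 32.
|A∩B|: x∈[4,8], y∈[3,6] → 4·3 = 12.
|A ∪ B| = 56 − 12 = 44.00.

44.00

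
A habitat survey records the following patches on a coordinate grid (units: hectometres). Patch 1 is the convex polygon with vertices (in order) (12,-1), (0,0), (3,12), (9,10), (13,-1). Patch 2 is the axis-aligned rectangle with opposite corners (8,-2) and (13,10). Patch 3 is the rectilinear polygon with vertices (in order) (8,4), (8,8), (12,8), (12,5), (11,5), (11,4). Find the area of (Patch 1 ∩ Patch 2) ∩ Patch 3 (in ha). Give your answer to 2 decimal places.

9.77

The region (Patch 1 ∩ Patch 2) ∩ Patch 3 is the polygon with vertices (8,8), (9.727,8), (11,4.5), (11,4), (8,4).
By the shoelace formula its area is 9.77.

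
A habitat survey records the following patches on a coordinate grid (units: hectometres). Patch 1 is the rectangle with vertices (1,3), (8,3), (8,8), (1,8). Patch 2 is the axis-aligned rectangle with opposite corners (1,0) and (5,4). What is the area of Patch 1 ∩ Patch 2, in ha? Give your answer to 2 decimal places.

4.00

|Patch 1∩Patch 2|: x∈[1,5], y∈[3,4] → 4·1 = 4.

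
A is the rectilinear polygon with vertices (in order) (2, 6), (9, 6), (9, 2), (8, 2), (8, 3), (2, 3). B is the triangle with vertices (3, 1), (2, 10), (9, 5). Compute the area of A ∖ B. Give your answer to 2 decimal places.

6.53

|A| = 22, |A∩B| = 15.4667.
|A ∖ B| = |A| − |A∩B| = 22 − 15.4667 = 6.53.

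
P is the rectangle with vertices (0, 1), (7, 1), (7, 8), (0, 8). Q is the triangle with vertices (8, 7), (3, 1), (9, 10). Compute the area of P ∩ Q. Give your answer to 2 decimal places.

2.40

The intersection is the polygon with vertices (7,5.8), (3,1), (7,7).
By the shoelace formula its area is 2.40.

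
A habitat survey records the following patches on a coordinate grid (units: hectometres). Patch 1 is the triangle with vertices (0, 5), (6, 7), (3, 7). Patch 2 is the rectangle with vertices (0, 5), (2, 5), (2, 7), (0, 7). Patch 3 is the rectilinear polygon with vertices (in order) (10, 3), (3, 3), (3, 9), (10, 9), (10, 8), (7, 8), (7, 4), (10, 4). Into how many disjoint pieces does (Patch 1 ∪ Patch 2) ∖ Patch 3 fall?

1

(Patch 1 ∪ Patch 2) ∖ Patch 3 is a single connected region.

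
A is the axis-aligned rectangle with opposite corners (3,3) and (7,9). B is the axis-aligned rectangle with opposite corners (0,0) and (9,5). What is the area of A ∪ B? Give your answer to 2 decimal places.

By inclusion–exclusion:
Individual areas: |A| = 24, |B| = 45.
|A∩B|: x∈[3,7], y∈[3,5] → 4·2 = 8.
|A ∪ B| = 69 − 8 = 61.00.

61.00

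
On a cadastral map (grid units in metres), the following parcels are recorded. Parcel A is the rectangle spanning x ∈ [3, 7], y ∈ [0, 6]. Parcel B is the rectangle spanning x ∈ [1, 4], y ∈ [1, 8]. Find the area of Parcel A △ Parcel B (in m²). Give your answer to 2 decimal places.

|Parcel A∩Parcel B|: x∈[3,4], y∈[1,6] → 1·5 = 5.
|Parcel A △ Parcel B| = |Parcel A| + |Parcel B| − 2·|Parcel A∩Parcel B| = 24 + 21 − 10 = 35.00.

35.00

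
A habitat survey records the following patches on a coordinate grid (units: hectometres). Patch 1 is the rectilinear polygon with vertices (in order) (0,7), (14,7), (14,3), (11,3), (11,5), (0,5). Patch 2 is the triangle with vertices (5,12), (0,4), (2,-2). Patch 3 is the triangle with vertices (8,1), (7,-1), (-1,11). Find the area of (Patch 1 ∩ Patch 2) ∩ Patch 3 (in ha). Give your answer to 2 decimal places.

1.95

The region (Patch 1 ∩ Patch 2) ∩ Patch 3 is the polygon with vertices (3.5,5), (3,5), (1.774,6.839), (1.875,7), (2.6,7), (3.673,5.808).
By the shoelace formula its area is 1.95.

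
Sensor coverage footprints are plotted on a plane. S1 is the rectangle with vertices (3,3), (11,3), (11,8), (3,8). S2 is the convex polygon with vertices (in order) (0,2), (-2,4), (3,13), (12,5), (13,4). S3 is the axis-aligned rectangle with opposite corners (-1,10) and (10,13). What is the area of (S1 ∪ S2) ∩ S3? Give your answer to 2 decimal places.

7.56

The region (S1 ∪ S2) ∩ S3 is the polygon with vertices (3,13), (6.375,10), (1.333,10).
By the shoelace formula its area is 7.56.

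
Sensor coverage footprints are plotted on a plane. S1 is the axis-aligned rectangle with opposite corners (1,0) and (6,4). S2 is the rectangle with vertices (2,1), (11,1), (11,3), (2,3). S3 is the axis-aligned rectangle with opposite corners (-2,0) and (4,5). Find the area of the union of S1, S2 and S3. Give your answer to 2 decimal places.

By inclusion–exclusion:
Individual areas: |S1| = 20, |S2| = 18, |S3| = 30.
|S1∩S2|: x∈[2,6], y∈[1,3] → 4·2 = 8.
|S1∩S3|: x∈[1,4], y∈[0,4] → 3·4 = 12.
|S2∩S3|: x∈[2,4], y∈[1,3] → 2·2 = 4.
|S1∩S2∩S3| = 4.
|S1 ∪ S2 ∪ S3| = 68 − 24 + 4 = 48.00.

48.00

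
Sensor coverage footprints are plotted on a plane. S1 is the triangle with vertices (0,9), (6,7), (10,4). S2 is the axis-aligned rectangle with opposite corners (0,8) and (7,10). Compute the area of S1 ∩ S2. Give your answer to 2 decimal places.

0.50

The intersection is the polygon with vertices (3,8), (2,8), (0,9).
By the shoelace formula its area is 0.50.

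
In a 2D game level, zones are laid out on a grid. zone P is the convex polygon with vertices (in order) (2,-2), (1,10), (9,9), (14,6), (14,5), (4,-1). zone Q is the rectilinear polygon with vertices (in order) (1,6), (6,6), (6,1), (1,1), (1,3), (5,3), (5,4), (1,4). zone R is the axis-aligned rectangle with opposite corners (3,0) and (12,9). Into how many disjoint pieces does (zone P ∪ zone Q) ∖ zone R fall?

(zone P ∪ zone Q) ∖ zone R splits into 2 disjoint pieces (area 24, area 4.4).

2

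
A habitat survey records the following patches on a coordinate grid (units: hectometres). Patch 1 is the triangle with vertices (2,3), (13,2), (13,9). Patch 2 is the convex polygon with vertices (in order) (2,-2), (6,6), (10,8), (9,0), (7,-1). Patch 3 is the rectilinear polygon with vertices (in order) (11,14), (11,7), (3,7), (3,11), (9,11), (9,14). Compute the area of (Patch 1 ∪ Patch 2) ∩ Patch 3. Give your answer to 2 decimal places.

1.61

The region (Patch 1 ∪ Patch 2) ∩ Patch 3 is the polygon with vertices (10,8), (9.915,7.317), (11,7.909), (11,7), (8,7).
By the shoelace formula its area is 1.61.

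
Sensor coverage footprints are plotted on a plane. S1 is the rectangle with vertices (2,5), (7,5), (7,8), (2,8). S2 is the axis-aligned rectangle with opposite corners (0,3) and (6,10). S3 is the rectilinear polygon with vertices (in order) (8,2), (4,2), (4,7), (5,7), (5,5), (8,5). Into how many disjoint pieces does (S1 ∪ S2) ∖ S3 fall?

1

(S1 ∪ S2) ∖ S3 is a single connected region.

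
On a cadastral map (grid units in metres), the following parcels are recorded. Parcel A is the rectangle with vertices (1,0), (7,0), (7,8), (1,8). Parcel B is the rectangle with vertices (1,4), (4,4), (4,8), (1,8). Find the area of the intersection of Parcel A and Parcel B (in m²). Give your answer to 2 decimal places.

12.00

|Parcel A∩Parcel B|: x∈[1,4], y∈[4,8] → 3·4 = 12.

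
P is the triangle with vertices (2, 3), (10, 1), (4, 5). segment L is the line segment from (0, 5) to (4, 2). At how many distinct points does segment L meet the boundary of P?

The segment meets the boundary at (3,2.75), (2.286,3.286).

2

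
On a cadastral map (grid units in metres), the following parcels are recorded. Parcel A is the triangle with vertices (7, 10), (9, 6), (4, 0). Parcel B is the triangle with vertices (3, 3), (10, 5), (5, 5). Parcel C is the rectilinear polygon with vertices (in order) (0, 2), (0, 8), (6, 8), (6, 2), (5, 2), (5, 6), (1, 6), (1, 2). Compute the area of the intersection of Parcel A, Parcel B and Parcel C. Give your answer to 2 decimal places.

0.88

The intersection is the polygon with vertices (5.078,3.594), (5.5,5), (6,5), (6,3.857).
By the shoelace formula its area is 0.88.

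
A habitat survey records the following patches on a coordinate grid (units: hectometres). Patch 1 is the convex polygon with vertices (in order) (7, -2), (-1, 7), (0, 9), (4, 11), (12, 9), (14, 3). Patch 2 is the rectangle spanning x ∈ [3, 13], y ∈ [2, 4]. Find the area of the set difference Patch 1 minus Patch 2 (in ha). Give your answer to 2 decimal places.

|Patch 1| = 116.5, |Patch 1∩Patch 2| = 19.8317.
|Patch 1 ∖ Patch 2| = |Patch 1| − |Patch 1∩Patch 2| = 116.5 − 19.8317 = 96.67.

96.67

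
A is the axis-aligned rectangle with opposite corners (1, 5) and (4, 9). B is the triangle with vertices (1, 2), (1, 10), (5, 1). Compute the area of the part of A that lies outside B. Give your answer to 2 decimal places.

|A| = 12, |A∩B| = 5.3333.
|A ∖ B| = |A| − |A∩B| = 12 − 5.3333 = 6.67.

6.67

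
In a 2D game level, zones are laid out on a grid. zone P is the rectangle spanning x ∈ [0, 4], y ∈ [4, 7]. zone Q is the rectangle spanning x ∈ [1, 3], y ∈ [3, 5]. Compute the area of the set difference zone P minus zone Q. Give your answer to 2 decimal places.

|zone P∩zone Q|: x∈[1,3], y∈[4,5] → 2·1 = 2.
|zone P| = 12.
|zone P ∖ zone Q| = |zone P| − |zone P∩zone Q| = 12 − 2 = 10.00.

10.00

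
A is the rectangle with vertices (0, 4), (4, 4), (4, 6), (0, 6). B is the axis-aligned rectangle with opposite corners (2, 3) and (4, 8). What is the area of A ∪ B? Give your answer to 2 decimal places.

14.00

By inclusion–exclusion:
Individual areas: |A| = 8, |B| = 10.
|A∩B|: x∈[2,4], y∈[4,6] → 2·2 = 4.
|A ∪ B| = 18 − 4 = 14.00.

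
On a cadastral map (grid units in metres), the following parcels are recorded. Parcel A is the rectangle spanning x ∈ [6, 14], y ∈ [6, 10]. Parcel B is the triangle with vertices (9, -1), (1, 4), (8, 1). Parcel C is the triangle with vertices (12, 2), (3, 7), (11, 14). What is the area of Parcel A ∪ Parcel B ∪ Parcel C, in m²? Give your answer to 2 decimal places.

67.08

By inclusion–exclusion:
Individual areas: |Parcel A| = 32, |Parcel B| = 5.5, |Parcel C| = 51.5.
|Parcel A∩Parcel B| = 0.
|Parcel A∩Parcel C| = 21.9196.
|Parcel B∩Parcel C| = 0.
|Parcel A∩Parcel B∩Parcel C| = 0.
|Parcel A ∪ Parcel B ∪ Parcel C| = 89 − 21.9196 + 0 = 67.08.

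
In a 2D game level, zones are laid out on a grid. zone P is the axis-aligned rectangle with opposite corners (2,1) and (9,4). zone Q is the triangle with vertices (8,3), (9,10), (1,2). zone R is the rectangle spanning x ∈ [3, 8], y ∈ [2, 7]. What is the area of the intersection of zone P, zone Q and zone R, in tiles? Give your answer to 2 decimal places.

The intersection is the polygon with vertices (3,2.286), (3,4), (8,4), (8,3).
By the shoelace formula its area is 6.79.

6.79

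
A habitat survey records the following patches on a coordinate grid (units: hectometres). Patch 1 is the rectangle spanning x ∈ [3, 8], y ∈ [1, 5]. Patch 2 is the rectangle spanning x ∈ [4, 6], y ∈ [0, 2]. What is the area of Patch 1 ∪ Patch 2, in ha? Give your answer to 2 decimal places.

By inclusion–exclusion:
Individual areas: |Patch 1| = 20, |Patch 2| = 4.
|Patch 1∩Patch 2|: x∈[4,6], y∈[1,2] → 2·1 = 2.
|Patch 1 ∪ Patch 2| = 24 − 2 = 22.00.

22.00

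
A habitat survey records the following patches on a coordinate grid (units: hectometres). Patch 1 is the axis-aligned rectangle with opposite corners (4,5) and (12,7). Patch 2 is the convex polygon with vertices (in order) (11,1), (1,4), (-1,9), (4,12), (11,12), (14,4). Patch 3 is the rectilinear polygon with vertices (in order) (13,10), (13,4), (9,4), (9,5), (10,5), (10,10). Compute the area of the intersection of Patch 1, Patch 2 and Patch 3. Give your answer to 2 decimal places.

4.00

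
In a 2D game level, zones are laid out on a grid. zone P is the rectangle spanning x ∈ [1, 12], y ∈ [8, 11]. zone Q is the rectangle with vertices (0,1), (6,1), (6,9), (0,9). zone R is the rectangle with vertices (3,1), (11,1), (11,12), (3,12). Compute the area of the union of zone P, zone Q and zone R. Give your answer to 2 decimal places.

By inclusion–exclusion:
Individual areas: |zone P| = 33, |zone Q| = 48, |zone R| = 88.
|zone P∩zone Q|: x∈[1,6], y∈[8,9] → 5·1 = 5.
|zone P∩zone R|: x∈[3,11], y∈[8,11] → 8·3 = 24.
|zone Q∩zone R|: x∈[3,6], y∈[1,9] → 3·8 = 24.
|zone P∩zone Q∩zone R| = 3.
|zone P ∪ zone Q ∪ zone R| = 169 − 53 + 3 = 119.00.

119.00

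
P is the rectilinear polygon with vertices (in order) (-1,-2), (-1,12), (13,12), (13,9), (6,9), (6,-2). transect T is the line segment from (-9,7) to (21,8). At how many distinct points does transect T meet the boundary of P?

The segment meets the boundary at (6,7.5), (-1,7.267).

2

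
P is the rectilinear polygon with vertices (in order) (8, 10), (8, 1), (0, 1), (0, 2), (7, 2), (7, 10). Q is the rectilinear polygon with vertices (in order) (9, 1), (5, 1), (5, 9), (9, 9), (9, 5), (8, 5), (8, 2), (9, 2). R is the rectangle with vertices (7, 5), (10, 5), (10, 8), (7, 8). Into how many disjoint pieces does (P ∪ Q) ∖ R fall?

1

(P ∪ Q) ∖ R is a single connected region.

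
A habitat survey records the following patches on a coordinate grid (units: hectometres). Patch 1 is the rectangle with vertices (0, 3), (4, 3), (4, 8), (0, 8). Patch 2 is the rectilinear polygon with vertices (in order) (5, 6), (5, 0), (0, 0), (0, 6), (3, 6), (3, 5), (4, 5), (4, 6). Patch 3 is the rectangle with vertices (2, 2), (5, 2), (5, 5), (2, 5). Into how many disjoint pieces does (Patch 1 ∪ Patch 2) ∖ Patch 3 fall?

1

(Patch 1 ∪ Patch 2) ∖ Patch 3 is a single connected region.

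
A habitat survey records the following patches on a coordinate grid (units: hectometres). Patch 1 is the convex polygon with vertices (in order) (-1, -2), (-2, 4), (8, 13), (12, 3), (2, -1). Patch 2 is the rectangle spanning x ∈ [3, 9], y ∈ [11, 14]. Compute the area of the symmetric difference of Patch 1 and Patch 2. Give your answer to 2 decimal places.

|Patch 1| = 110.5, |Patch 2| = 18, |Patch 1∩Patch 2| = 3.0222.
|Patch 1 △ Patch 2| = |Patch 1| + |Patch 2| − 2·|Patch 1∩Patch 2| = 110.5 + 18 − 6.0444 = 122.46.

122.46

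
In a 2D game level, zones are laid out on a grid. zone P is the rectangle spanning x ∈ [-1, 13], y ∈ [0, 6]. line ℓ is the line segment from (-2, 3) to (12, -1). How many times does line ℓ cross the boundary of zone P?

The segment meets the boundary at (8.5,0), (-1,2.714).

2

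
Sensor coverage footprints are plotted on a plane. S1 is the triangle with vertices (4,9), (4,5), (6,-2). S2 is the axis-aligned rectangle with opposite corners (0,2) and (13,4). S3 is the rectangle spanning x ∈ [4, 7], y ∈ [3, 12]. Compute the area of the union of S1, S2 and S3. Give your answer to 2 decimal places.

By inclusion–exclusion:
Individual areas: |S1| = 4, |S2| = 26, |S3| = 27.
|S1∩S2| = 1.039.
|S1∩S3| = 2.7013.
|S2∩S3|: x∈[4,7], y∈[3,4] → 3·1 = 3.
|S1∩S2∩S3| = 0.5714.
|S1 ∪ S2 ∪ S3| = 57 − 6.7403 + 0.5714 = 50.83.

50.83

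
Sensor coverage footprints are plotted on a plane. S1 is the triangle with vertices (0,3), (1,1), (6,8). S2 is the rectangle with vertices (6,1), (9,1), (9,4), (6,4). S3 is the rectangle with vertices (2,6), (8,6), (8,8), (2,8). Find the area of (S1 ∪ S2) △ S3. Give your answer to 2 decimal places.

|S1 ∪ S2| = 17.5.
|(S1 ∪ S2) ∩ S3| = 0.9714.
|(S1 ∪ S2) △ S3| = 17.5 + 12 − 1.9429 = 27.56.

27.56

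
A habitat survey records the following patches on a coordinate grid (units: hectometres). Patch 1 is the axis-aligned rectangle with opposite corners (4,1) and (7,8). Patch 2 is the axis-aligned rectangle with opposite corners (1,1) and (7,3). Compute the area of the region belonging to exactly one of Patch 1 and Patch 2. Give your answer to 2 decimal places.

|Patch 1∩Patch 2|: x∈[4,7], y∈[1,3] → 3·2 = 6.
|Patch 1 △ Patch 2| = |Patch 1| + |Patch 2| − 2·|Patch 1∩Patch 2| = 21 + 12 − 12 = 21.00.

21.00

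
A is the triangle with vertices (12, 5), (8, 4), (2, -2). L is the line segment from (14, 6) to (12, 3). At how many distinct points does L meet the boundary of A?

0

The segment lies entirely outside A and never meets its boundary.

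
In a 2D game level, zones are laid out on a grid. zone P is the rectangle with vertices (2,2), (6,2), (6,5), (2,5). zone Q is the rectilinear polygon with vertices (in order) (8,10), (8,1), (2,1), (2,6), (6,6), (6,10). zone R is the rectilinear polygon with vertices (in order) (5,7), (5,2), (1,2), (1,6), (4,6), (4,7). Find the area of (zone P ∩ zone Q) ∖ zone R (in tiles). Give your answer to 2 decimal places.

3.00

|zone P ∩ zone Q| = 12.
|(zone P ∩ zone Q) ∩ zone R| = 9.
|(zone P ∩ zone Q) ∖ zone R| = 12 − 9 = 3.00.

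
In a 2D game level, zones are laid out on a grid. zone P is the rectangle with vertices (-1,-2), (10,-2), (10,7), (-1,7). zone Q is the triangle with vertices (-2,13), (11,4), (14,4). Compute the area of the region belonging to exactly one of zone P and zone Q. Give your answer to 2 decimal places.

|zone P| = 99, |zone Q| = 13.5, |zone P∩zone Q| = 3.3462.
|zone P △ zone Q| = |zone P| + |zone Q| − 2·|zone P∩zone Q| = 99 + 13.5 − 6.6923 = 105.81.

105.81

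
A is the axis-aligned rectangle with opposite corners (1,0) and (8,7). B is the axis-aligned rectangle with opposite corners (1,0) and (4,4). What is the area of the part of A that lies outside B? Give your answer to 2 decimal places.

|A∩B|: x∈[1,4], y∈[0,4] → 3·4 = 12.
|A| = 49.
|A ∖ B| = |A| − |A∩B| = 49 − 12 = 37.00.

37.00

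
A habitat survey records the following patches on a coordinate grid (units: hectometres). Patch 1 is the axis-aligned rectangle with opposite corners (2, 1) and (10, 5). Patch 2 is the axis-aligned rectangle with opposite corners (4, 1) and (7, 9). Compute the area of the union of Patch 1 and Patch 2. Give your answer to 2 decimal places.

By inclusion–exclusion:
Individual areas: |Patch 1| = 32, |Patch 2| = 24.
|Patch 1∩Patch 2|: x∈[4,7], y∈[1,5] → 3·4 = 12.
|Patch 1 ∪ Patch 2| = 56 − 12 = 44.00.

44.00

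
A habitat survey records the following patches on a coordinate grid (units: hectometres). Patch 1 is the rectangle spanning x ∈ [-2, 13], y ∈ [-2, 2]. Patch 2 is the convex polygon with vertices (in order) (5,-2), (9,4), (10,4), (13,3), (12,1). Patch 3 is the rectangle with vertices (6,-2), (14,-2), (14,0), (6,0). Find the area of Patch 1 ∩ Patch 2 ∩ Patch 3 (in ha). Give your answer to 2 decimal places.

The intersection is the polygon with vertices (6,-1.571), (6,-0.5), (6.333,0), (9.667,0).
By the shoelace formula its area is 2.80.

2.80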